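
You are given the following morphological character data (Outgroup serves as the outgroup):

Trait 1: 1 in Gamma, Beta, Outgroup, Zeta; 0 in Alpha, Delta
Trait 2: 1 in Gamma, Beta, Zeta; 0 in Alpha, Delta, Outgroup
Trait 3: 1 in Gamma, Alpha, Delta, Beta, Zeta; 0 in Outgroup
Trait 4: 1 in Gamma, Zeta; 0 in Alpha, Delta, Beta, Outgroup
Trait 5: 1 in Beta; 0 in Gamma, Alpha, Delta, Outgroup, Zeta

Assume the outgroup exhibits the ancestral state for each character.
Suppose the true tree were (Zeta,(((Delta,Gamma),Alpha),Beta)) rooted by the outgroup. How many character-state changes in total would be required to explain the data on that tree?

Map each character onto (Zeta,(((Delta,Gamma),Alpha),Beta)) (rooted by Outgroup) and count the minimum state changes it requires (Fitch parsimony):
Trait 1: 2; Trait 2: 3; Trait 3: 1; Trait 4: 2; Trait 5: 1.
Total tree length = 9.

9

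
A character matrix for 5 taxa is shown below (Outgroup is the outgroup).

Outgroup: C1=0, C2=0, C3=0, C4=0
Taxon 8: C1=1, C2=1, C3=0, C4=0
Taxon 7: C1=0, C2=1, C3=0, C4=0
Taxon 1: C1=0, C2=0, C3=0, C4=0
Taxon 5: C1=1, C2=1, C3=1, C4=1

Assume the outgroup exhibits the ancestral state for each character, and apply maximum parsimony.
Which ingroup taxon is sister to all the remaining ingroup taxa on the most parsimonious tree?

The outgroup has state '0' for every character, so '1' is the derived state throughout.
Only Taxon 5 and Taxon 8 show the derived state '1' for C1, supporting them as a clade.
Only Taxon 5, Taxon 7, and Taxon 8 show the derived state '1' for C2, supporting them as a clade.
C3: derived state '1' in Taxon 5 only — an autapomorphy, so it tells us nothing about relationships among taxa.
C4: derived state '1' in Taxon 5 only — an autapomorphy, so it tells us nothing about relationships among taxa.
Most parsimonious ingroup topology: (((Taxon 8,Taxon 5),Taxon 7),Taxon 1).
Taxon 1 is sister to the clade containing all other ingroup taxa, so it is the earliest-diverging (most basal) ingroup lineage.

Taxon 1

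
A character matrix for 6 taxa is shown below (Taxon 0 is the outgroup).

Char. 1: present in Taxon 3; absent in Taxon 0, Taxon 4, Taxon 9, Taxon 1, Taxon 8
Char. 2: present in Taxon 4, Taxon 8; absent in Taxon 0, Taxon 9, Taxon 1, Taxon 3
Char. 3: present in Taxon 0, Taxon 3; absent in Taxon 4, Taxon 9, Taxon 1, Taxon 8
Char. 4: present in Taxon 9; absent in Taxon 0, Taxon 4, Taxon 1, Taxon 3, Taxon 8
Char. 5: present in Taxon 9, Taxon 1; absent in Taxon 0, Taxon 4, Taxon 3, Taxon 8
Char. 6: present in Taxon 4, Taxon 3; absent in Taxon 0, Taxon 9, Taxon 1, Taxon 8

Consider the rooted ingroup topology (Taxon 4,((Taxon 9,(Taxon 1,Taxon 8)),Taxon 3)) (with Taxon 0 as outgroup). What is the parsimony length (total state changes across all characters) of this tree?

Map each character onto (Taxon 4,((Taxon 9,(Taxon 1,Taxon 8)),Taxon 3)) (rooted by Taxon 0) and count the minimum state changes it requires (Fitch parsimony):
Char. 1: 1; Char. 2: 2; Char. 3: 2; Char. 4: 1; Char. 5: 2; Char. 6: 2.
Total tree length = 10.

10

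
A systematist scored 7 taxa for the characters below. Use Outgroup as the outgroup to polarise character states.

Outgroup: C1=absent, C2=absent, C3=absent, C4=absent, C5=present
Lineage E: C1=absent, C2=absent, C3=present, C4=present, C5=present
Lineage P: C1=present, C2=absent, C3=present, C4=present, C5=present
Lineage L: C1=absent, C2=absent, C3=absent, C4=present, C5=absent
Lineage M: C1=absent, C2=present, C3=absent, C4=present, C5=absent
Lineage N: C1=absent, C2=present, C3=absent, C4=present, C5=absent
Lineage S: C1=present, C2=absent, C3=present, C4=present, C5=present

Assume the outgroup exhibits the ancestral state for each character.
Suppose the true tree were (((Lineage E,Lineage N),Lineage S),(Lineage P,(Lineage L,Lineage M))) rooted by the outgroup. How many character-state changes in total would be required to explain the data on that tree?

10

Map each character onto (((Lineage E,Lineage N),Lineage S),(Lineage P,(Lineage L,Lineage M))) (rooted by Outgroup) and count the minimum state changes it requires (Fitch parsimony):
C1: 2; C2: 2; C3: 3; C4: 1; C5: 2.
Total tree length = 10.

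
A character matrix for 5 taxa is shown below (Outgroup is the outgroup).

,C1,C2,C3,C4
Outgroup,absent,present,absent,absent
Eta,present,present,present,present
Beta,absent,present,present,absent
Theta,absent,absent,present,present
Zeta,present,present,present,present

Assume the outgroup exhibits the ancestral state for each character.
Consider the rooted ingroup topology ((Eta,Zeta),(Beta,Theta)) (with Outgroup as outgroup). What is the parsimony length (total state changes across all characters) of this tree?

Map each character onto ((Eta,Zeta),(Beta,Theta)) (rooted by Outgroup) and count the minimum state changes it requires (Fitch parsimony):
C1: 1; C2: 1; C3: 1; C4: 2.
Total tree length = 5.

5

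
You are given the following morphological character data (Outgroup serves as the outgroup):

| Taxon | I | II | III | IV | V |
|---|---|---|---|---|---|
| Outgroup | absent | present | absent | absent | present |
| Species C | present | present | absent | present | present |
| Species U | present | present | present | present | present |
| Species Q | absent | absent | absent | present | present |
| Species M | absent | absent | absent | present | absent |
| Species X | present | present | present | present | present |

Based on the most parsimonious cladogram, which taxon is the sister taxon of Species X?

Character polarity is set by the outgroup: the derived state is whichever differs from the outgroup's state, so for II, V the derived state is 'absent', and for the remaining characters it is 'present'.
Only Species C, Species U, and Species X show the derived state 'present' for I, supporting them as a clade.
Only Species M and Species Q show the derived state 'absent' for II, supporting them as a clade.
Only Species U and Species X show the derived state 'present' for III, supporting them as a clade.
All ingroup taxa share the derived state 'present' for IV; it defines the ingroup but does not resolve relationships within it.
V: derived state 'absent' in Species M only — an autapomorphy, so it tells us nothing about relationships among taxa.
Most parsimonious ingroup topology: ((Species C,(Species U,Species X)),(Species Q,Species M)).
Species X and Species U form a cherry on this tree, so they are sister taxa.

Species U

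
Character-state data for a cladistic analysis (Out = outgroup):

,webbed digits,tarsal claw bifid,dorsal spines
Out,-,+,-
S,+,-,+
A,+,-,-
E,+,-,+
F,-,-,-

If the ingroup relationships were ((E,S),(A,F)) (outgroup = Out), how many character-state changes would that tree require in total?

4

Map each character onto ((E,S),(A,F)) (rooted by Out) and count the minimum state changes it requires (Fitch parsimony):
webbed digits: 2; tarsal claw bifid: 1; dorsal spines: 1.
Total tree length = 4.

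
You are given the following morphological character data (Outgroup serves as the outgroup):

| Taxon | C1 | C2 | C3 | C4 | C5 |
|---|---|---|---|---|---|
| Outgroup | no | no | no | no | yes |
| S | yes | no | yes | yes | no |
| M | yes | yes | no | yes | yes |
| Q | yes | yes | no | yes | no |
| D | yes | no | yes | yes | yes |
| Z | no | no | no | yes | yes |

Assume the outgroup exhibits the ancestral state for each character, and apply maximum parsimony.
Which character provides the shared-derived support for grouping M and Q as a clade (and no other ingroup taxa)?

Character polarity is set by the outgroup: the derived state is whichever differs from the outgroup's state, so for C5 the derived state is 'no', and for the remaining characters it is 'yes'.
Only D, M, Q, and S show the derived state 'yes' for C1, supporting them as a clade.
C2: derived state 'yes' in M and Q only — synapomorphy for {M, Q}.
C3: derived state 'yes' in D and S only — synapomorphy for {D, S}.
C4 (derived state 'yes') is shared by all ingroup taxa — unites the whole ingroup.
C5 (state 'no') occurs in Q and S but conflicts with the nesting implied by the other characters — most parsimoniously interpreted as homoplasy.
Most parsimonious ingroup topology: (((S,D),(M,Q)),Z).
The clade {M, Q} is supported by C2: its derived state 'yes' occurs in exactly those taxa and in no other taxon (including the outgroup).

C2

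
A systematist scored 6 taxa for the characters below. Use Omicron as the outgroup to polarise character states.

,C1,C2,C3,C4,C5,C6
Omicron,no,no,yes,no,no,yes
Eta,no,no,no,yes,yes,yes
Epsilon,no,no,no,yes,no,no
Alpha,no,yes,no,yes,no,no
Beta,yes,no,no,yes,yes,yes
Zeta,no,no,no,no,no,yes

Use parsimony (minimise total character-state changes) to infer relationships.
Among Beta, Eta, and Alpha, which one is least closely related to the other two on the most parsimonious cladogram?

Alpha

Character polarity is set by the outgroup: the derived state is whichever differs from the outgroup's state, so for C3, C6 the derived state is 'no', and for the remaining characters it is 'yes'.
C1: derived state 'yes' in Beta only — an autapomorphy, so it tells us nothing about relationships among taxa.
C2 (derived state 'yes') is unique to Alpha (autapomorphy; uninformative for grouping).
C3 (derived state 'no') is shared by all ingroup taxa — unites the whole ingroup.
C4: derived state 'yes' in Alpha, Beta, Epsilon, and Eta only — synapomorphy for {Alpha, Beta, Epsilon, Eta}.
C5 (derived state 'yes') is shared by Beta and Eta — a synapomorphy uniting that clade.
Only Alpha and Epsilon show the derived state 'no' for C6, supporting them as a clade.
Most parsimonious ingroup topology: (((Eta,Beta),(Epsilon,Alpha)),Zeta).
Eta and Beta share a more recent common ancestor with each other than either does with Alpha, so Alpha is the least closely related of the three.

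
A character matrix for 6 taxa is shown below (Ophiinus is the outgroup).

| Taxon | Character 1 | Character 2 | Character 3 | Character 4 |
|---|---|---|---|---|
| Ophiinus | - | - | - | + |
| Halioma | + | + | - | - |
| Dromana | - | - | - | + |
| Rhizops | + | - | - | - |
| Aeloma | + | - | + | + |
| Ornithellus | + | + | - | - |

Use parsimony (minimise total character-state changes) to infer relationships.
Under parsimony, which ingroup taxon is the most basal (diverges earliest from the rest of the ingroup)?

Character polarity is set by the outgroup: the derived state is whichever differs from the outgroup's state, so for Character 4 the derived state is '-', and for the remaining characters it is '+'.
Only Aeloma, Halioma, Ornithellus, and Rhizops show the derived state '+' for Character 1, supporting them as a clade.
Character 2 (derived state '+') is shared by Halioma and Ornithellus — a synapomorphy uniting that clade.
Character 3 (derived state '+') is unique to Aeloma (autapomorphy; uninformative for grouping).
Character 4: derived state '-' in Halioma, Ornithellus, and Rhizops only — synapomorphy for {Halioma, Ornithellus, Rhizops}.
Most parsimonious ingroup topology: ((((Halioma,Ornithellus),Rhizops),Aeloma),Dromana).
Dromana is sister to the clade containing all other ingroup taxa, so it is the earliest-diverging (most basal) ingroup lineage.

Dromana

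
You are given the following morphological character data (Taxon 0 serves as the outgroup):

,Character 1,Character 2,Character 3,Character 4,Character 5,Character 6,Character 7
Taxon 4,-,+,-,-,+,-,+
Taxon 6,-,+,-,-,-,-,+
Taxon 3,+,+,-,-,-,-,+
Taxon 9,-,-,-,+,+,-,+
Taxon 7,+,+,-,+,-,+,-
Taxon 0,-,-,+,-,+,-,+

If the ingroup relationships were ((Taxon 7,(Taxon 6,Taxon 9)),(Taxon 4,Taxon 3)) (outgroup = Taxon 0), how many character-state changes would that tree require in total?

Map each character onto ((Taxon 7,(Taxon 6,Taxon 9)),(Taxon 4,Taxon 3)) (rooted by Taxon 0) and count the minimum state changes it requires (Fitch parsimony):
Character 1: 2; Character 2: 2; Character 3: 1; Character 4: 2; Character 5: 3; Character 6: 1; Character 7: 1.
Total tree length = 12.

12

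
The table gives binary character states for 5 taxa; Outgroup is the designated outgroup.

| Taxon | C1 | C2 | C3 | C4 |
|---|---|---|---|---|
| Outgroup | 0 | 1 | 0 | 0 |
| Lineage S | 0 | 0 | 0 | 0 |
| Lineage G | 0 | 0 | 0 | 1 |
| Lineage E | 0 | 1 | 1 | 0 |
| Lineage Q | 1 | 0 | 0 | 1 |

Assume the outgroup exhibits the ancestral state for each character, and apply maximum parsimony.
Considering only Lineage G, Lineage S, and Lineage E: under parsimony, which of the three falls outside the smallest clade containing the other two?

Lineage E

Character polarity is set by the outgroup: the derived state is whichever differs from the outgroup's state, so for C2 the derived state is '0', and for the remaining characters it is '1'.
C1 (derived state '1') is unique to Lineage Q (autapomorphy; uninformative for grouping).
Only Lineage G, Lineage Q, and Lineage S show the derived state '0' for C2, supporting them as a clade.
C3: derived state '1' in Lineage E only — an autapomorphy, so it tells us nothing about relationships among taxa.
Only Lineage G and Lineage Q show the derived state '1' for C4, supporting them as a clade.
Most parsimonious ingroup topology: ((Lineage S,(Lineage G,Lineage Q)),Lineage E).
Lineage S and Lineage G share a more recent common ancestor with each other than either does with Lineage E, so Lineage E is the least closely related of the three.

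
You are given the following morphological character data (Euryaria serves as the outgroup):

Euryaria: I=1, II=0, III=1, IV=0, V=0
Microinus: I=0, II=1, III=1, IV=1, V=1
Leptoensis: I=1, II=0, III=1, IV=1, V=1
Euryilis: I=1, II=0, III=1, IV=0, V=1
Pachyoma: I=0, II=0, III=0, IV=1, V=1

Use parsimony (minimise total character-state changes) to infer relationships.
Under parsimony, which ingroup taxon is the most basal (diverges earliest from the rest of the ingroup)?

Euryilis

Character polarity is set by the outgroup: the derived state is whichever differs from the outgroup's state, so for I, III the derived state is '0', and for the remaining characters it is '1'.
Only Microinus and Pachyoma show the derived state '0' for I, supporting them as a clade.
II (derived state '1') is unique to Microinus (autapomorphy; uninformative for grouping).
III: derived state '0' in Pachyoma only — an autapomorphy, so it tells us nothing about relationships among taxa.
IV: derived state '1' in Leptoensis, Microinus, and Pachyoma only — synapomorphy for {Leptoensis, Microinus, Pachyoma}.
All ingroup taxa share the derived state '1' for V; it defines the ingroup but does not resolve relationships within it.
Most parsimonious ingroup topology: (((Microinus,Pachyoma),Leptoensis),Euryilis).
Euryilis is sister to the clade containing all other ingroup taxa, so it is the earliest-diverging (most basal) ingroup lineage.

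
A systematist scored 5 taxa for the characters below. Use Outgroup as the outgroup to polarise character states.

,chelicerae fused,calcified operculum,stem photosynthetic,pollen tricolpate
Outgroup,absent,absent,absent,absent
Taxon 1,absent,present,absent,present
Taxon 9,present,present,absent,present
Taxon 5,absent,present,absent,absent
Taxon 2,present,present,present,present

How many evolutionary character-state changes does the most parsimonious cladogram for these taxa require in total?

4

The outgroup has state 'absent' for every character, so 'present' is the derived state throughout.
chelicerae fused (derived state 'present') is shared by Taxon 2 and Taxon 9 — a synapomorphy uniting that clade.
calcified operculum (derived state 'present') is shared by all ingroup taxa — unites the whole ingroup.
stem photosynthetic: derived state 'present' in Taxon 2 only — an autapomorphy, so it tells us nothing about relationships among taxa.
pollen tricolpate: derived state 'present' in Taxon 1, Taxon 2, and Taxon 9 only — synapomorphy for {Taxon 1, Taxon 2, Taxon 9}.
Most parsimonious ingroup topology: ((Taxon 1,(Taxon 9,Taxon 2)),Taxon 5).
Changes per character on this tree: chelicerae fused: 1; calcified operculum: 1; stem photosynthetic: 1; pollen tricolpate: 1.
Total = 4.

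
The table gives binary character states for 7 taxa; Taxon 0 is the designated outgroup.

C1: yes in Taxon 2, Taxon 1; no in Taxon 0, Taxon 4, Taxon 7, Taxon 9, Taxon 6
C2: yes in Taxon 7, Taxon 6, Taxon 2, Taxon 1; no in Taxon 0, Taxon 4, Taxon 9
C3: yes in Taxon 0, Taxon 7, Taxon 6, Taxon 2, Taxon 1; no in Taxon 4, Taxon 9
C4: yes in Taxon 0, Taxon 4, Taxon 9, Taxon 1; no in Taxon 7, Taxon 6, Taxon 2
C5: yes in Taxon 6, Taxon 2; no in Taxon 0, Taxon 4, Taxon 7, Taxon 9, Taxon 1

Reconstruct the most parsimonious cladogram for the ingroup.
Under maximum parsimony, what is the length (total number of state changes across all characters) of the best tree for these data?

6

Character polarity is set by the outgroup: the derived state is whichever differs from the outgroup's state, so for C3, C4 the derived state is 'no', and for the remaining characters it is 'yes'.
C1 groups Taxon 1 and Taxon 2, which is incompatible with the clades supported by the remaining characters; treating it as convergent (homoplasy) costs fewer steps than any alternative tree.
C2: derived state 'yes' in Taxon 1, Taxon 2, Taxon 6, and Taxon 7 only — synapomorphy for {Taxon 1, Taxon 2, Taxon 6, Taxon 7}.
Only Taxon 4 and Taxon 9 show the derived state 'no' for C3, supporting them as a clade.
C4 (derived state 'no') is shared by Taxon 2, Taxon 6, and Taxon 7 — a synapomorphy uniting that clade.
C5: derived state 'yes' in Taxon 2 and Taxon 6 only — synapomorphy for {Taxon 2, Taxon 6}.
Most parsimonious ingroup topology: ((Taxon 4,Taxon 9),((Taxon 7,(Taxon 6,Taxon 2)),Taxon 1)).
Changes per character on this tree: C1: 2; C2: 1; C3: 1; C4: 1; C5: 1.
Total = 6.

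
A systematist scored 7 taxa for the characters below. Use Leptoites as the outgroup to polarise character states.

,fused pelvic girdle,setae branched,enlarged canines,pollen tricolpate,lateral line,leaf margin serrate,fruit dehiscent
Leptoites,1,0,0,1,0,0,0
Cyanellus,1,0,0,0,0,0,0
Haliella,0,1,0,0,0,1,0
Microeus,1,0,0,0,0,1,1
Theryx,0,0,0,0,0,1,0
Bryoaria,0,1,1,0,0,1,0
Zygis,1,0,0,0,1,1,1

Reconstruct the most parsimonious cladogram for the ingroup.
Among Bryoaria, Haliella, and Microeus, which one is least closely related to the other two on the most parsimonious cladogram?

Microeus

Character polarity is set by the outgroup: the derived state is whichever differs from the outgroup's state, so for fused pelvic girdle, pollen tricolpate the derived state is '0', and for the remaining characters it is '1'.
Only Bryoaria, Haliella, and Theryx show the derived state '0' for fused pelvic girdle, supporting them as a clade.
setae branched: derived state '1' in Bryoaria and Haliella only — synapomorphy for {Bryoaria, Haliella}.
enlarged canines: derived state '1' in Bryoaria only — an autapomorphy, so it tells us nothing about relationships among taxa.
pollen tricolpate (derived state '0') is shared by all ingroup taxa — unites the whole ingroup.
lateral line (derived state '1') is unique to Zygis (autapomorphy; uninformative for grouping).
leaf margin serrate (derived state '1') is shared by Bryoaria, Haliella, Microeus, Theryx, and Zygis — a synapomorphy uniting that clade.
Only Microeus and Zygis show the derived state '1' for fruit dehiscent, supporting them as a clade.
Most parsimonious ingroup topology: (((Zygis,Microeus),((Bryoaria,Haliella),Theryx)),Cyanellus).
Haliella and Bryoaria share a more recent common ancestor with each other than either does with Microeus, so Microeus is the least closely related of the three.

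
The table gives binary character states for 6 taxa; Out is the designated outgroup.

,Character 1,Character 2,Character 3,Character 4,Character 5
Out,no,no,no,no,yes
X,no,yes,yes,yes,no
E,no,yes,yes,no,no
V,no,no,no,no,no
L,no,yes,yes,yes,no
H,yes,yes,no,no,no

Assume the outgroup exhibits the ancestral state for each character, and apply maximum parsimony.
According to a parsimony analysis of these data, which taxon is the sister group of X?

L

Character polarity is set by the outgroup: the derived state is whichever differs from the outgroup's state, so for Character 5 the derived state is 'no', and for the remaining characters it is 'yes'.
Character 1 (derived state 'yes') is unique to H (autapomorphy; uninformative for grouping).
Character 2 (derived state 'yes') is shared by E, H, L, and X — a synapomorphy uniting that clade.
Character 3: derived state 'yes' in E, L, and X only — synapomorphy for {E, L, X}.
Character 4 (derived state 'yes') is shared by L and X — a synapomorphy uniting that clade.
Character 5 (derived state 'no') is shared by all ingroup taxa — unites the whole ingroup.
Most parsimonious ingroup topology: ((((X,L),E),H),V).
X and L form a cherry on this tree, so they are sister taxa.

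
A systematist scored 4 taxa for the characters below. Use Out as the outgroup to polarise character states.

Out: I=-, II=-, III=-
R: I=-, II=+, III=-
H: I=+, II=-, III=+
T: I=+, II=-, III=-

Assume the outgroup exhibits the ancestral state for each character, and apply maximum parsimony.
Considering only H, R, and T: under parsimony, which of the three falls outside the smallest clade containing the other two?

R

The outgroup has state '-' for every character, so '+' is the derived state throughout.
Only H and T show the derived state '+' for I, supporting them as a clade.
II: derived state '+' in R only — an autapomorphy, so it tells us nothing about relationships among taxa.
III (derived state '+') is unique to H (autapomorphy; uninformative for grouping).
Most parsimonious ingroup topology: (R,(H,T)).
H and T share a more recent common ancestor with each other than either does with R, so R is the least closely related of the three.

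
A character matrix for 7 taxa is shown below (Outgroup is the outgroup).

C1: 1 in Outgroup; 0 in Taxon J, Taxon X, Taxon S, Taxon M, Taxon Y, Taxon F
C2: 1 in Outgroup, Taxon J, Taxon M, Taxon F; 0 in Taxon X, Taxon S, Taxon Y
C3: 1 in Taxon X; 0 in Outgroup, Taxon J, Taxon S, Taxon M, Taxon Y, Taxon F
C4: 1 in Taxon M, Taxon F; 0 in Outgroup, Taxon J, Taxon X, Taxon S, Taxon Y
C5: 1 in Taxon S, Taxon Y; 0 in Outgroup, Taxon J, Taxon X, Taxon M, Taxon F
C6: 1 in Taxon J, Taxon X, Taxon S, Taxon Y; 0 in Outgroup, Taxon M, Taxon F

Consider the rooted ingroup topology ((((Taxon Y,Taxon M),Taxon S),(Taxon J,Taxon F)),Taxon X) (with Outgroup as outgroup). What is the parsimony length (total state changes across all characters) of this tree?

12

Map each character onto ((((Taxon Y,Taxon M),Taxon S),(Taxon J,Taxon F)),Taxon X) (rooted by Outgroup) and count the minimum state changes it requires (Fitch parsimony):
C1: 1; C2: 3; C3: 1; C4: 2; C5: 2; C6: 3.
Total tree length = 12.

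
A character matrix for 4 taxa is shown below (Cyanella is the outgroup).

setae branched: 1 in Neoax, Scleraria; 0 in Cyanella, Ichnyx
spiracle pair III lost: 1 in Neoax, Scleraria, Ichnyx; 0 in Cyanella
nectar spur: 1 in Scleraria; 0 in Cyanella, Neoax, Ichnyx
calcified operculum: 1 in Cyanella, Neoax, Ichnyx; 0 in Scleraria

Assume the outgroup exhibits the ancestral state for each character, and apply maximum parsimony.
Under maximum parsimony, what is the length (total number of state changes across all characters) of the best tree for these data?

4

Character polarity is set by the outgroup: the derived state is whichever differs from the outgroup's state, so for calcified operculum the derived state is '0', and for the remaining characters it is '1'.
Only Neoax and Scleraria show the derived state '1' for setae branched, supporting them as a clade.
All ingroup taxa share the derived state '1' for spiracle pair III lost; it defines the ingroup but does not resolve relationships within it.
nectar spur (derived state '1') is unique to Scleraria (autapomorphy; uninformative for grouping).
calcified operculum: derived state '0' in Scleraria only — an autapomorphy, so it tells us nothing about relationships among taxa.
Most parsimonious ingroup topology: ((Neoax,Scleraria),Ichnyx).
Changes per character on this tree: setae branched: 1; spiracle pair III lost: 1; nectar spur: 1; calcified operculum: 1.
Total = 4.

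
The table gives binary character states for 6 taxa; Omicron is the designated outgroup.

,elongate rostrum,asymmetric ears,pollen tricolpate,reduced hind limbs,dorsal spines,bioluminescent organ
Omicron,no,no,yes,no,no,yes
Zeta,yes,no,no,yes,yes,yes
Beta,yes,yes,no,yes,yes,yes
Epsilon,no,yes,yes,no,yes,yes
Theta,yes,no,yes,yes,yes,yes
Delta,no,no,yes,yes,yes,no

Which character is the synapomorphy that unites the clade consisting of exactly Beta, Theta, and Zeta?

Character polarity is set by the outgroup: the derived state is whichever differs from the outgroup's state, so for pollen tricolpate, bioluminescent organ the derived state is 'no', and for the remaining characters it is 'yes'.
elongate rostrum: derived state 'yes' in Beta, Theta, and Zeta only — synapomorphy for {Beta, Theta, Zeta}.
asymmetric ears (state 'yes') occurs in Beta and Epsilon but conflicts with the nesting implied by the other characters — most parsimoniously interpreted as homoplasy.
pollen tricolpate (derived state 'no') is shared by Beta and Zeta — a synapomorphy uniting that clade.
reduced hind limbs: derived state 'yes' in Beta, Delta, Theta, and Zeta only — synapomorphy for {Beta, Delta, Theta, Zeta}.
All ingroup taxa share the derived state 'yes' for dorsal spines; it defines the ingroup but does not resolve relationships within it.
bioluminescent organ (derived state 'no') is unique to Delta (autapomorphy; uninformative for grouping).
Most parsimonious ingroup topology: ((((Zeta,Beta),Theta),Delta),Epsilon).
The clade {Beta, Theta, Zeta} is supported by elongate rostrum: its derived state 'yes' occurs in exactly those taxa and in no other taxon (including the outgroup).

elongate rostrum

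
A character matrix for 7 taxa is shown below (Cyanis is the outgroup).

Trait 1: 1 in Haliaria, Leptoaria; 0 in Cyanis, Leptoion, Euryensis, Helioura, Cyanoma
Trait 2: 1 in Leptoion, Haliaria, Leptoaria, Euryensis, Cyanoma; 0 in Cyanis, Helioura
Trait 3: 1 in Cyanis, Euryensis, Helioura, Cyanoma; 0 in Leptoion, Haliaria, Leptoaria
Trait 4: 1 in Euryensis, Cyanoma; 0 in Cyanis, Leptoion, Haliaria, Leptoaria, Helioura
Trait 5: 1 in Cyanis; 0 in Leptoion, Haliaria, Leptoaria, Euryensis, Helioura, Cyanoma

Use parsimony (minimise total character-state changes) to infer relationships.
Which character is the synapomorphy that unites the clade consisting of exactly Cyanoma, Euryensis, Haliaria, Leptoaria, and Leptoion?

Character polarity is set by the outgroup: the derived state is whichever differs from the outgroup's state, so for Trait 3, Trait 5 the derived state is '0', and for the remaining characters it is '1'.
Trait 1: derived state '1' in Haliaria and Leptoaria only — synapomorphy for {Haliaria, Leptoaria}.
Only Cyanoma, Euryensis, Haliaria, Leptoaria, and Leptoion show the derived state '1' for Trait 2, supporting them as a clade.
Only Haliaria, Leptoaria, and Leptoion show the derived state '0' for Trait 3, supporting them as a clade.
Trait 4 (derived state '1') is shared by Cyanoma and Euryensis — a synapomorphy uniting that clade.
All ingroup taxa share the derived state '0' for Trait 5; it defines the ingroup but does not resolve relationships within it.
Most parsimonious ingroup topology: (((Leptoion,(Haliaria,Leptoaria)),(Euryensis,Cyanoma)),Helioura).
The clade {Cyanoma, Euryensis, Haliaria, Leptoaria, Leptoion} is supported by Trait 2: its derived state '1' occurs in exactly those taxa and in no other taxon (including the outgroup).

Trait 2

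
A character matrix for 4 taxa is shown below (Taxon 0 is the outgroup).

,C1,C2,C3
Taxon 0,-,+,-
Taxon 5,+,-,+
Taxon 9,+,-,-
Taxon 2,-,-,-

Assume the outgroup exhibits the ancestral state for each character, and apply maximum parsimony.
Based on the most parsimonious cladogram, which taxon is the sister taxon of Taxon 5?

Character polarity is set by the outgroup: the derived state is whichever differs from the outgroup's state, so for C2 the derived state is '-', and for the remaining characters it is '+'.
C1 (derived state '+') is shared by Taxon 5 and Taxon 9 — a synapomorphy uniting that clade.
C2 (derived state '-') is shared by all ingroup taxa — unites the whole ingroup.
C3 (derived state '+') is unique to Taxon 5 (autapomorphy; uninformative for grouping).
Most parsimonious ingroup topology: ((Taxon 5,Taxon 9),Taxon 2).
Taxon 5 and Taxon 9 form a cherry on this tree, so they are sister taxa.

Taxon 9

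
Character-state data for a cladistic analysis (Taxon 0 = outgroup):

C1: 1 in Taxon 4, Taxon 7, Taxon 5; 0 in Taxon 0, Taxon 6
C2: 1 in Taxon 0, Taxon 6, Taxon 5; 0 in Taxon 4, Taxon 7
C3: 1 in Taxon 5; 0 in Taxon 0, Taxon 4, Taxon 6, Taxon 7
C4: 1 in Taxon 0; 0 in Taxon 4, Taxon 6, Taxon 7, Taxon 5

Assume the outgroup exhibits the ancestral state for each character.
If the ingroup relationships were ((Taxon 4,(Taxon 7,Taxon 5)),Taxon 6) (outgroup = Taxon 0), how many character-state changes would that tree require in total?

Map each character onto ((Taxon 4,(Taxon 7,Taxon 5)),Taxon 6) (rooted by Taxon 0) and count the minimum state changes it requires (Fitch parsimony):
C1: 1; C2: 2; C3: 1; C4: 1.
Total tree length = 5.

5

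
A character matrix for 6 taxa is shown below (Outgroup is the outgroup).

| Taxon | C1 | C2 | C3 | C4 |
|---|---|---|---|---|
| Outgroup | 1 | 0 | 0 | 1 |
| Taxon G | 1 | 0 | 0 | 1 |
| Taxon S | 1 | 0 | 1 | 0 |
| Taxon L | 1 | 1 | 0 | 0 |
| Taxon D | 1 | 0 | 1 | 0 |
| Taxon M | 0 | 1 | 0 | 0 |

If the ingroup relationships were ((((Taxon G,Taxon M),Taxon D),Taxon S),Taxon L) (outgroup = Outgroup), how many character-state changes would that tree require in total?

7

Map each character onto ((((Taxon G,Taxon M),Taxon D),Taxon S),Taxon L) (rooted by Outgroup) and count the minimum state changes it requires (Fitch parsimony):
C1: 1; C2: 2; C3: 2; C4: 2.
Total tree length = 7.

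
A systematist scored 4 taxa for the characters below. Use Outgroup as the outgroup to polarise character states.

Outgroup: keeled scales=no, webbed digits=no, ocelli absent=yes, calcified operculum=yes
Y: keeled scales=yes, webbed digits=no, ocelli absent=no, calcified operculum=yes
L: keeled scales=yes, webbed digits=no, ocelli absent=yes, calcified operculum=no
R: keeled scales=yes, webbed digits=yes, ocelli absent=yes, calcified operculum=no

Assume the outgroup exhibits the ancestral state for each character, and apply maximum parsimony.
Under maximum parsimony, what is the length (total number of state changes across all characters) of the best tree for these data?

4

Character polarity is set by the outgroup: the derived state is whichever differs from the outgroup's state, so for ocelli absent, calcified operculum the derived state is 'no', and for the remaining characters it is 'yes'.
All ingroup taxa share the derived state 'yes' for keeled scales; it defines the ingroup but does not resolve relationships within it.
webbed digits: derived state 'yes' in R only — an autapomorphy, so it tells us nothing about relationships among taxa.
ocelli absent (derived state 'no') is unique to Y (autapomorphy; uninformative for grouping).
calcified operculum (derived state 'no') is shared by L and R — a synapomorphy uniting that clade.
Most parsimonious ingroup topology: (Y,(L,R)).
Changes per character on this tree: keeled scales: 1; webbed digits: 1; ocelli absent: 1; calcified operculum: 1.
Total = 4.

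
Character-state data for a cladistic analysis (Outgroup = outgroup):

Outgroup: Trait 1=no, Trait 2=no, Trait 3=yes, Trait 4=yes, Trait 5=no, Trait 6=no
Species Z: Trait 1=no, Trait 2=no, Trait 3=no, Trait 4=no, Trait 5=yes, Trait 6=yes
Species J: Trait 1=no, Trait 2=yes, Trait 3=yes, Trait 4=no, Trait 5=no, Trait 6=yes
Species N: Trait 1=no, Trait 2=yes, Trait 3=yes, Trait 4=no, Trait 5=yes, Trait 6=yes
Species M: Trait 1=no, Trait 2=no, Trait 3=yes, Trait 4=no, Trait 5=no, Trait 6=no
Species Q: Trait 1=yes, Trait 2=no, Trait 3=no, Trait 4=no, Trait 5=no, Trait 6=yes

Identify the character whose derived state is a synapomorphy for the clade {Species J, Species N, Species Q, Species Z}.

Character polarity is set by the outgroup: the derived state is whichever differs from the outgroup's state, so for Trait 3, Trait 4 the derived state is 'no', and for the remaining characters it is 'yes'.
Trait 1 (derived state 'yes') is unique to Species Q (autapomorphy; uninformative for grouping).
Trait 2 (derived state 'yes') is shared by Species J and Species N — a synapomorphy uniting that clade.
Trait 3 (derived state 'no') is shared by Species Q and Species Z — a synapomorphy uniting that clade.
Trait 4 (derived state 'no') is shared by all ingroup taxa — unites the whole ingroup.
Trait 5 groups Species N and Species Z, which is incompatible with the clades supported by the remaining characters; treating it as convergent (homoplasy) costs fewer steps than any alternative tree.
Trait 6 (derived state 'yes') is shared by Species J, Species N, Species Q, and Species Z — a synapomorphy uniting that clade.
Most parsimonious ingroup topology: (((Species Z,Species Q),(Species J,Species N)),Species M).
The clade {Species J, Species N, Species Q, Species Z} is supported by Trait 6: its derived state 'yes' occurs in exactly those taxa and in no other taxon (including the outgroup).

Trait 6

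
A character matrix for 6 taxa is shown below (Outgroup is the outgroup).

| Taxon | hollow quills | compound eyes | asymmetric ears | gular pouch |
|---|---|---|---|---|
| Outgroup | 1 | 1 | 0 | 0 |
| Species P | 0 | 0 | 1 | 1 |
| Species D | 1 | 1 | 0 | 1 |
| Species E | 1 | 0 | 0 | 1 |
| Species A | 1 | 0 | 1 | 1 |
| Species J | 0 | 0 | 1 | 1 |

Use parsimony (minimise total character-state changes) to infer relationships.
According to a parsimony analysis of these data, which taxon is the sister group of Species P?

Species J

Character polarity is set by the outgroup: the derived state is whichever differs from the outgroup's state, so for hollow quills, compound eyes the derived state is '0', and for the remaining characters it is '1'.
Only Species J and Species P show the derived state '0' for hollow quills, supporting them as a clade.
compound eyes (derived state '0') is shared by Species A, Species E, Species J, and Species P — a synapomorphy uniting that clade.
asymmetric ears (derived state '1') is shared by Species A, Species J, and Species P — a synapomorphy uniting that clade.
gular pouch (derived state '1') is shared by all ingroup taxa — unites the whole ingroup.
Most parsimonious ingroup topology: ((((Species P,Species J),Species A),Species E),Species D).
Species P and Species J form a cherry on this tree, so they are sister taxa.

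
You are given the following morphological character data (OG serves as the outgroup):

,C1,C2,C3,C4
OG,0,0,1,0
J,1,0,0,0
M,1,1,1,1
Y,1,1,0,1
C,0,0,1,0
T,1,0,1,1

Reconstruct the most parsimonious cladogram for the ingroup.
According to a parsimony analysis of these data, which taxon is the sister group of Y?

M

Character polarity is set by the outgroup: the derived state is whichever differs from the outgroup's state, so for C3 the derived state is '0', and for the remaining characters it is '1'.
C1: derived state '1' in J, M, T, and Y only — synapomorphy for {J, M, T, Y}.
C2: derived state '1' in M and Y only — synapomorphy for {M, Y}.
C3 groups J and Y, which is incompatible with the clades supported by the remaining characters; treating it as convergent (homoplasy) costs fewer steps than any alternative tree.
Only M, T, and Y show the derived state '1' for C4, supporting them as a clade.
Most parsimonious ingroup topology: ((J,((M,Y),T)),C).
Y and M form a cherry on this tree, so they are sister taxa.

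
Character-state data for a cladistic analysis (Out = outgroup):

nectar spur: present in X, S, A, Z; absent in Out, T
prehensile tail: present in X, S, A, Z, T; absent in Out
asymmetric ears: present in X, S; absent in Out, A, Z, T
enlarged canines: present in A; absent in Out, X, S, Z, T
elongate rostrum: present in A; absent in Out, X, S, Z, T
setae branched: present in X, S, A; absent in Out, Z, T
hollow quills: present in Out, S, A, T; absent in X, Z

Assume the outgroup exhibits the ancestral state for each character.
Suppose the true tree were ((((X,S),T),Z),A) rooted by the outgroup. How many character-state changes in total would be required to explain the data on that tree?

Map each character onto ((((X,S),T),Z),A) (rooted by Out) and count the minimum state changes it requires (Fitch parsimony):
nectar spur: 2; prehensile tail: 1; asymmetric ears: 1; enlarged canines: 1; elongate rostrum: 1; setae branched: 2; hollow quills: 2.
Total tree length = 10.

10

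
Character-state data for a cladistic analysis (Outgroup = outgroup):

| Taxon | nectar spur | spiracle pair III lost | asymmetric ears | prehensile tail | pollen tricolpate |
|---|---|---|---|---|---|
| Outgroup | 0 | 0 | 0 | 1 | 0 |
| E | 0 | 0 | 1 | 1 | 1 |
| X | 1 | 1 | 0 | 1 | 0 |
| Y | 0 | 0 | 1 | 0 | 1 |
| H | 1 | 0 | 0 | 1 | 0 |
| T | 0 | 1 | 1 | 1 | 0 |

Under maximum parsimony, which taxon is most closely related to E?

Character polarity is set by the outgroup: the derived state is whichever differs from the outgroup's state, so for prehensile tail the derived state is '0', and for the remaining characters it is '1'.
nectar spur: derived state '1' in H and X only — synapomorphy for {H, X}.
spiracle pair III lost (state '1') occurs in T and X but conflicts with the nesting implied by the other characters — most parsimoniously interpreted as homoplasy.
Only E, T, and Y show the derived state '1' for asymmetric ears, supporting them as a clade.
prehensile tail: derived state '0' in Y only — an autapomorphy, so it tells us nothing about relationships among taxa.
pollen tricolpate (derived state '1') is shared by E and Y — a synapomorphy uniting that clade.
Most parsimonious ingroup topology: (((E,Y),T),(X,H)).
E and Y form a cherry on this tree, so they are sister taxa.

Y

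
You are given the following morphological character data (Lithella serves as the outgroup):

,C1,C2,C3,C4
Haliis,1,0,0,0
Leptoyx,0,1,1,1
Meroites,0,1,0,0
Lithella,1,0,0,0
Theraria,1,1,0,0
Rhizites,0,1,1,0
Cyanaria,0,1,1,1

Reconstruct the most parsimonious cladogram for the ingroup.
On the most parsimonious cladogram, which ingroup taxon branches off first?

Character polarity is set by the outgroup: the derived state is whichever differs from the outgroup's state, so for C1 the derived state is '0', and for the remaining characters it is '1'.
Only Cyanaria, Leptoyx, Meroites, and Rhizites show the derived state '0' for C1, supporting them as a clade.
C2 (derived state '1') is shared by Cyanaria, Leptoyx, Meroites, Rhizites, and Theraria — a synapomorphy uniting that clade.
C3 (derived state '1') is shared by Cyanaria, Leptoyx, and Rhizites — a synapomorphy uniting that clade.
C4: derived state '1' in Cyanaria and Leptoyx only — synapomorphy for {Cyanaria, Leptoyx}.
Most parsimonious ingroup topology: ((((Rhizites,(Leptoyx,Cyanaria)),Meroites),Theraria),Haliis).
Haliis is sister to the clade containing all other ingroup taxa, so it is the earliest-diverging (most basal) ingroup lineage.

Haliis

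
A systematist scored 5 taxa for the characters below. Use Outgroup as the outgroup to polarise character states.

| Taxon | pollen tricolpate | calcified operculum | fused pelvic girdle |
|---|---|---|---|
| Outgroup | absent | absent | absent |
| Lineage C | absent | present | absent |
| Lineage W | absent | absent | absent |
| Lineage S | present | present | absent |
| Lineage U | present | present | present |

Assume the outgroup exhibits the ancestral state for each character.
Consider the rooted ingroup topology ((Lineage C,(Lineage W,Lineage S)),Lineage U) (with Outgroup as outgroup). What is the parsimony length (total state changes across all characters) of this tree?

5

Map each character onto ((Lineage C,(Lineage W,Lineage S)),Lineage U) (rooted by Outgroup) and count the minimum state changes it requires (Fitch parsimony):
pollen tricolpate: 2; calcified operculum: 2; fused pelvic girdle: 1.
Total tree length = 5.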